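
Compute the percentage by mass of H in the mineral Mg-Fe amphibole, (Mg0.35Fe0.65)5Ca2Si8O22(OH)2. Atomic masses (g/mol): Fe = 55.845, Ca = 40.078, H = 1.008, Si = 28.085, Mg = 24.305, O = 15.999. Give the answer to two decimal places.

Molar mass of (Mg0.35Fe0.65)5Ca2Si8O22(OH)2: 1.75·24.305 + 3.25·55.845 + 2·40.078 + 8·28.085 + 24·15.999 + 2·1.008 = 914.858 g/mol.
Mass of H per formula unit: 2 × 1.008 = 2.016 g.
Weight fraction H = 2.016 / 914.858 = 0.0022.

0.22 wt%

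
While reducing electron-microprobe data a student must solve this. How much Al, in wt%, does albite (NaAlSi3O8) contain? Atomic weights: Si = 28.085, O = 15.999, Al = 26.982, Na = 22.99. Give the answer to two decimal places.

10.29 wt%

Formula mass = 1*22.99 + 1*26.982 + 3*28.085 + 8*15.999 = 262.219 g/mol, of which 26.982 g is Al.
So Al makes up 26.982/262.219 = 0.1029 of the mass, i.e. 10.29%.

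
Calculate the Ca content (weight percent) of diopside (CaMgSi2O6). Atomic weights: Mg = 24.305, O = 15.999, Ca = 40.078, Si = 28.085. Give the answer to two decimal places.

18.51 weight percent

M(CaMgSi2O6) = 216.547 g/mol.
Ca contributes 1 × 40.078 = 40.078 g per mole.
40.078/216.547 = 0.1851 → 18.51%.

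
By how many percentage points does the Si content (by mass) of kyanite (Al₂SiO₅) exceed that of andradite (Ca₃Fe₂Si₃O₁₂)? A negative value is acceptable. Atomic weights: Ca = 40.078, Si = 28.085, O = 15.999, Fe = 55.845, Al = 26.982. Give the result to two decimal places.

0.75 percentage points

First mineral: 28.085 g Si in 162.044 g formula = 17.33 wt% Si.
Second mineral: 84.255 g Si in 508.167 g formula = 16.58 wt% Si.
17.33% − 16.58% gives a difference of 0.75 percentage points.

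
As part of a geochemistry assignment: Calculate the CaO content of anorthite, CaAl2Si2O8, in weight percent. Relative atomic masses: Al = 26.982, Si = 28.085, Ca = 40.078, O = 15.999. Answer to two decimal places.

Molar mass of CaAl2Si2O8 = 1*40.078 + 2*26.982 + 2*28.085 + 8*15.999 = 278.204 g/mol.
Each formula unit contains 1 Ca, equivalent to 1/1 = 1.0000 mol CaO.
M(CaO) = 1×40.078 + 1×15.999 = 56.077 g/mol.
Mass of CaO per formula unit = 1.0000 × 56.077 = 56.077 g.
CaO wt% = 56.077 / 278.204 × 100 = 20.16%.

20.16 wt%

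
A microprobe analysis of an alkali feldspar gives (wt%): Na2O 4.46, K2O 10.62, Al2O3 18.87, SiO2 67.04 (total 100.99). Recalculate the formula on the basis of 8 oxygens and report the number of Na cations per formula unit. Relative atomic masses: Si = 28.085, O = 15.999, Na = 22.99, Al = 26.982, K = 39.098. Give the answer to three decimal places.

Na2O (M=61.979): mol = 0.07196; Na = 0.14392, O = 0.07196.
K2O (M=94.195): mol = 0.11274; K = 0.22548, O = 0.11274.
Al2O3 (M=101.961): mol = 0.18507; Al = 0.37014, O = 0.55521.
SiO2 (M=60.083): mol = 1.11579; Si = 1.11579, O = 2.23158.
ΣO = 2.97149; factor = 8/ΣO = 2.69225.
Na apfu = 0.14392 × 2.69225 = 0.387.

0.387 Na apfu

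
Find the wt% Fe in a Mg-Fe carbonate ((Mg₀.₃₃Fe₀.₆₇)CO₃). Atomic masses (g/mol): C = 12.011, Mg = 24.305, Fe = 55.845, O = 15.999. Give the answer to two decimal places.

Formula mass = 0.33×24.305 + 0.67×55.845 + 1×12.011 + 3×15.999 = 105.445 g/mol, of which 37.416 g is Fe.
So Fe makes up 37.416/105.445 = 0.3548 of the mass, i.e. 35.48%.

35.48 wt%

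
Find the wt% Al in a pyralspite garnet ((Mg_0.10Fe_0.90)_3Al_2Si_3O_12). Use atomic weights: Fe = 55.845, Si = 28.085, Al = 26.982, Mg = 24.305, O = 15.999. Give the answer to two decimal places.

11.05 weight percent

Formula mass = 0.30*24.305 + 2.70*55.845 + 2*26.982 + 3*28.085 + 12*15.999 = 488.280 g/mol, of which 53.964 g is Al.
So Al makes up 53.964/488.280 = 0.1105 of the mass, i.e. 11.05%.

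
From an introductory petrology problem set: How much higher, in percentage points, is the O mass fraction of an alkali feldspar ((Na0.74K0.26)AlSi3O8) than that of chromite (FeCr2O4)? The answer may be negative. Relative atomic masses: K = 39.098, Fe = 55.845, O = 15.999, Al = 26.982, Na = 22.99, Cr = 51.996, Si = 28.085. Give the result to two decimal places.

19.45 percentage points

First mineral: 127.992 g O in 266.407 g formula = 48.04 wt% O.
Second mineral: 63.996 g O in 223.833 g formula = 28.59 wt% O.
48.04% − 28.59% gives a difference of 19.45 percentage points.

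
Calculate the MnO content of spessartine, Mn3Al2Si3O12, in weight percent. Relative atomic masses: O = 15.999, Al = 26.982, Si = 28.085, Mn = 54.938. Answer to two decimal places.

M(Mn3Al2Si3O12) = 495.021 g/mol; M(MnO) = 70.937 g/mol.
Moles MnO per formula unit = 3 Mn ÷ 1 = 3.0000.
MnO fraction = (3.0000 × 70.937) / 495.021 = 212.811/495.021 = 0.4299.

42.99 wt%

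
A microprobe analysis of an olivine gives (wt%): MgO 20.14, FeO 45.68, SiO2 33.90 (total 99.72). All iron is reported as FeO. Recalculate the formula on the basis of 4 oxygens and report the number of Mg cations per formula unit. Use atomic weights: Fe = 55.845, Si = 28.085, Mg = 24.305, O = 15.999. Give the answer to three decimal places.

20.14 wt% MgO ÷ 40.304 g/mol = 0.49970 mol, giving 0.49970 Mg and 0.49970 O.
45.68 wt% FeO ÷ 71.844 g/mol = 0.63582 mol, giving 0.63582 Fe and 0.63582 O.
33.90 wt% SiO2 ÷ 60.083 g/mol = 0.56422 mol, giving 0.56422 Si and 1.12844 O.
Oxygen sums to 2.26396; scaling by 4/2.26396 = 1.76682 puts the formula on 4 O.
Mg: 0.49970 × 1.76682 = 0.883 atoms per formula unit.

0.883 Mg apfu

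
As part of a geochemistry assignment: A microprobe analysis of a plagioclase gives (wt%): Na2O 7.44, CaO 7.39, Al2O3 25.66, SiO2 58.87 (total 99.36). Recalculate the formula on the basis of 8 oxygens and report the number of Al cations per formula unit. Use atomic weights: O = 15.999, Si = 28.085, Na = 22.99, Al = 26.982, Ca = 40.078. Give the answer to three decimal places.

Na2O (M=61.979): mol = 0.12004; Na = 0.24008, O = 0.12004.
CaO (M=56.077): mol = 0.13178; Ca = 0.13178, O = 0.13178.
Al2O3 (M=101.961): mol = 0.25166; Al = 0.50332, O = 0.75498.
SiO2 (M=60.083): mol = 0.97981; Si = 0.97981, O = 1.95962.
ΣO = 2.96642; factor = 8/ΣO = 2.69685.
Al apfu = 0.50332 × 2.69685 = 1.357.

1.357 Al apfu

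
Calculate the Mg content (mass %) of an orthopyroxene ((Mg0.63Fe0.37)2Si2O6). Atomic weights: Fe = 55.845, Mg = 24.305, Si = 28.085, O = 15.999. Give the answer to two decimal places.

13.66 mass %

M((Mg0.63Fe0.37)2Si2O6) = 224.114 g/mol.
Mg contributes 1.26 × 24.305 = 30.624 g per mole.
30.624/224.114 = 0.1366 → 13.66%.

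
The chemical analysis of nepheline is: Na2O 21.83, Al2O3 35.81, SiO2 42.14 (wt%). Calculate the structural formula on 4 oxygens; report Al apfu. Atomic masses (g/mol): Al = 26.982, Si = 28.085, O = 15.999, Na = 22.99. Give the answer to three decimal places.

Na2O: 21.83/61.979 = 0.35222 mol → 0.70444 mol Na, 0.35222 mol O.
Al2O3: 35.81/101.961 = 0.35121 mol → 0.70242 mol Al, 1.05363 mol O.
SiO2: 42.14/60.083 = 0.70136 mol → 0.70136 mol Si, 1.40272 mol O.
Total oxygen = 2.80857 mol. Normalization factor = 4/2.80857 = 1.42421.
Al per 4 O = 0.70242 × 1.42421 = 1.000.

1.000 Al apfu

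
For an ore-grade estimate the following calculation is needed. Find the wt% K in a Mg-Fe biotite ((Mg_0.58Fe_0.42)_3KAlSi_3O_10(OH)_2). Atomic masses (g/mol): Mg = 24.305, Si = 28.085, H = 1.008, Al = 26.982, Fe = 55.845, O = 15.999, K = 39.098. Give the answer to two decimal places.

M((Mg_0.58Fe_0.42)_3KAlSi_3O_10(OH)_2) = 456.994 g/mol.
K contributes 1 × 39.098 = 39.098 g per mole.
39.098/456.994 = 0.0856 → 8.56%.

8.56 wt%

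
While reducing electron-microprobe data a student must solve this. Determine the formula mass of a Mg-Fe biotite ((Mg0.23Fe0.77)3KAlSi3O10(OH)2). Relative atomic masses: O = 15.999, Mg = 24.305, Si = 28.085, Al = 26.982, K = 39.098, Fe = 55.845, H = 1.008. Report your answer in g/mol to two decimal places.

M = 0.69(24.305) + 2.31(55.845) + 1(39.098) + 1(26.982) + 3(28.085) + 12(15.999) + 2(1.008)

490.11 g/mol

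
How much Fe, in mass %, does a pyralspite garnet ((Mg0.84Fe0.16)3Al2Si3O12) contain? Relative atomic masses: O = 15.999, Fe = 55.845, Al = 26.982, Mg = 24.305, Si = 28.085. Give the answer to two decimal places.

6.41 mass %

Formula mass = 2.52·24.305 + 0.48·55.845 + 2·26.982 + 3·28.085 + 12·15.999 = 418.261 g/mol, of which 26.806 g is Fe.
So Fe makes up 26.806/418.261 = 0.0641 of the mass, i.e. 6.41%.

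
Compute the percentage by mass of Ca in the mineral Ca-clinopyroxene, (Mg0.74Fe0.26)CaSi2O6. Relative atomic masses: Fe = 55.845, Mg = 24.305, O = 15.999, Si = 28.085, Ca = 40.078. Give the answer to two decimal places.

17.83 mass %

Molar mass of (Mg0.74Fe0.26)CaSi2O6: 0.74*24.305 + 0.26*55.845 + 1*40.078 + 2*28.085 + 6*15.999 = 224.747 g/mol.
Mass of Ca per formula unit: 1 × 40.078 = 40.078 g.
Weight fraction Ca = 40.078 / 224.747 = 0.1783.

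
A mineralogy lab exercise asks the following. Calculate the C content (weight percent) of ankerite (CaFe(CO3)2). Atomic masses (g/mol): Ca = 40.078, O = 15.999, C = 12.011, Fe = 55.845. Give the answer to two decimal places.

11.12 weight percent

M(CaFe(CO3)2) = 215.939 g/mol.
C contributes 2 × 12.011 = 24.022 g per mole.
24.022/215.939 = 0.1112 → 11.12%.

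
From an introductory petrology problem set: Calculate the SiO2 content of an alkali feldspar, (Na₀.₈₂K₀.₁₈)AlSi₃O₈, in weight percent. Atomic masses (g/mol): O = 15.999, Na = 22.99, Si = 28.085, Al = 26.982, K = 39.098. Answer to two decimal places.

Formula mass = 265.118 g/mol.
3 Si → 3.0000 mol SiO2 per formula unit; M(SiO2) = 60.083, so SiO2 mass = 180.249 g.
180.249/265.118 × 100 = 67.99 wt%.

67.99 wt%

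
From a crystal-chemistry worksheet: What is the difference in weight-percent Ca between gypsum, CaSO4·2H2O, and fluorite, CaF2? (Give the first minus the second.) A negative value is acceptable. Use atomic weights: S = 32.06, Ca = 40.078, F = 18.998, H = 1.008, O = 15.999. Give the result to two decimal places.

-28.05 percentage points

Ca in CaSO4·2H2O: molar mass 172.164 g/mol; 1×40.078 = 40.078 g → 23.28 wt%.
Ca in CaF2: molar mass 78.074 g/mol; 1×40.078 = 40.078 g → 51.33 wt%.
Difference = 23.28 − 51.33 = -28.05 percentage points.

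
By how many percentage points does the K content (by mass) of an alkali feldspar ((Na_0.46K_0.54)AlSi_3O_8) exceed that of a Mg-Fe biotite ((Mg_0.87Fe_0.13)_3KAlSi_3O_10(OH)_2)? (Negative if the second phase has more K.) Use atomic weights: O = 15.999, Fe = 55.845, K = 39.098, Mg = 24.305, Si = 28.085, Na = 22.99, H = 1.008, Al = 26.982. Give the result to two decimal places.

-1.31 percentage points

K in (Na_0.46K_0.54)AlSi_3O_8: molar mass 270.917 g/mol; 0.54×39.098 = 21.113 g → 7.79 wt%.
K in (Mg_0.87Fe_0.13)_3KAlSi_3O_10(OH)_2: molar mass 429.555 g/mol; 1×39.098 = 39.098 g → 9.10 wt%.
Difference = 7.79 − 9.10 = -1.31 percentage points.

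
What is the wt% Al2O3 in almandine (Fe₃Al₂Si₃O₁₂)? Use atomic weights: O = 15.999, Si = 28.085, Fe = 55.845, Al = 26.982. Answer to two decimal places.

20.48 wt%

Formula mass = 497.742 g/mol.
2 Al → 1.0000 mol Al2O3 per formula unit; M(Al2O3) = 101.961, so Al2O3 mass = 101.961 g.
101.961/497.742 × 100 = 20.48 wt%.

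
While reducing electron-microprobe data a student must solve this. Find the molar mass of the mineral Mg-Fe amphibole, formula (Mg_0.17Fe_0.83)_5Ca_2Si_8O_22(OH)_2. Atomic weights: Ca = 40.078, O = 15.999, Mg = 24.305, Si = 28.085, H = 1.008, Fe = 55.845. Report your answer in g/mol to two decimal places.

M = 0.85(24.305) + 4.15(55.845) + 2(40.078) + 8(28.085) + 24(15.999) + 2(1.008)

943.24 g/mol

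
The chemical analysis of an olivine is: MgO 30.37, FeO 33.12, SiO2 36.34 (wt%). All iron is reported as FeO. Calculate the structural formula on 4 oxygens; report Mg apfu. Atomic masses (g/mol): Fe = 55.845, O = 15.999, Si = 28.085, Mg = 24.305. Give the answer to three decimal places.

1.243 Mg apfu

30.37 wt% MgO ÷ 40.304 g/mol = 0.75352 mol, giving 0.75352 Mg and 0.75352 O.
33.12 wt% FeO ÷ 71.844 g/mol = 0.46100 mol, giving 0.46100 Fe and 0.46100 O.
36.34 wt% SiO2 ÷ 60.083 g/mol = 0.60483 mol, giving 0.60483 Si and 1.20966 O.
Oxygen sums to 2.42418; scaling by 4/2.42418 = 1.65004 puts the formula on 4 O.
Mg: 0.75352 × 1.65004 = 1.243 atoms per formula unit.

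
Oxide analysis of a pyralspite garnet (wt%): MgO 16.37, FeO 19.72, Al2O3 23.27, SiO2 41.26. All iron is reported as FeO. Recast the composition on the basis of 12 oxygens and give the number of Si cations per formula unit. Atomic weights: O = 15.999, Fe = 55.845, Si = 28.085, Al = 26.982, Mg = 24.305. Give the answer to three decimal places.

3.009 Si apfu

MgO (M=40.304): mol = 0.40616; Mg = 0.40616, O = 0.40616.
FeO (M=71.844): mol = 0.27448; Fe = 0.27448, O = 0.27448.
Al2O3 (M=101.961): mol = 0.22822; Al = 0.45644, O = 0.68466.
SiO2 (M=60.083): mol = 0.68672; Si = 0.68672, O = 1.37344.
ΣO = 2.73874; factor = 12/ΣO = 4.38158.
Si apfu = 0.68672 × 4.38158 = 3.009.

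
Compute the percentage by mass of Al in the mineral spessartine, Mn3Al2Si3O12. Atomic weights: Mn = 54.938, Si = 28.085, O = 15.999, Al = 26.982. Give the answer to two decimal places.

Formula mass = 3*54.938 + 2*26.982 + 3*28.085 + 12*15.999 = 495.021 g/mol, of which 53.964 g is Al.
So Al makes up 53.964/495.021 = 0.1090 of the mass, i.e. 10.90%.

10.90 wt%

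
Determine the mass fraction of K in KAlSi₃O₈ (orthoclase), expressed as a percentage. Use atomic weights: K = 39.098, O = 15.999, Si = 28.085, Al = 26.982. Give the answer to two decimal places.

14.05 wt%

Molar mass of KAlSi₃O₈: 1·39.098 + 1·26.982 + 3·28.085 + 8·15.999 = 278.327 g/mol.
Mass of K per formula unit: 1 × 39.098 = 39.098 g.
Weight fraction K = 39.098 / 278.327 = 0.1405.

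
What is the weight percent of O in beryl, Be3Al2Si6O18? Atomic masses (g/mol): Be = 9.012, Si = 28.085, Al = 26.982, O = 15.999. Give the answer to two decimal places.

Molar mass of Be3Al2Si6O18: 3*9.012 + 2*26.982 + 6*28.085 + 18*15.999 = 537.492 g/mol.
Mass of O per formula unit: 18 × 15.999 = 287.982 g.
Weight fraction O = 287.982 / 537.492 = 0.5358.

53.58 wt%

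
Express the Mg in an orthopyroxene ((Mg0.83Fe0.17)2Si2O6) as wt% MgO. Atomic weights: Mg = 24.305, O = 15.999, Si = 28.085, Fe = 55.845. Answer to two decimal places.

Molar mass of (Mg0.83Fe0.17)2Si2O6 = 1.66·24.305 + 0.34·55.845 + 2·28.085 + 6·15.999 = 211.498 g/mol.
Each formula unit contains 1.66 Mg, equivalent to 1.66/1 = 1.6600 mol MgO.
M(MgO) = 1×24.305 + 1×15.999 = 40.304 g/mol.
Mass of MgO per formula unit = 1.6600 × 40.304 = 66.905 g.
MgO wt% = 66.905 / 211.498 × 100 = 31.63%.

31.63 wt%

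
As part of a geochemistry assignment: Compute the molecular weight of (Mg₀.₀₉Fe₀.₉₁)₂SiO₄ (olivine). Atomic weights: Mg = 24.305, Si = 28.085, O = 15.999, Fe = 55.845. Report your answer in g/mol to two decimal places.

The formula mass is the sum 0.18×24.305 + 1.82×55.845 + 1×28.085 + 4×15.999.

198.09 g/mol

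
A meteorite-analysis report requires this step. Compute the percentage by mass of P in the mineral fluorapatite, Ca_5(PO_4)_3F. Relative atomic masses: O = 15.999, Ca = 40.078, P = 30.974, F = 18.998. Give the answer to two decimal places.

Formula mass = 5*40.078 + 3*30.974 + 12*15.999 + 1*18.998 = 504.298 g/mol, of which 92.922 g is P.
So P makes up 92.922/504.298 = 0.1843 of the mass, i.e. 18.43%.

18.43 wt%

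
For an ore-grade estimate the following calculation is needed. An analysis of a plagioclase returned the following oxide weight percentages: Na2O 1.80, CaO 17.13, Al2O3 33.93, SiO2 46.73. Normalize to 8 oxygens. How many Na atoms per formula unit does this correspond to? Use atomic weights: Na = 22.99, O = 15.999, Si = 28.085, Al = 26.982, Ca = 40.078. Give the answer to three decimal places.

Na2O: 1.80/61.979 = 0.02904 mol → 0.05808 mol Na, 0.02904 mol O.
CaO: 17.13/56.077 = 0.30547 mol → 0.30547 mol Ca, 0.30547 mol O.
Al2O3: 33.93/101.961 = 0.33277 mol → 0.66554 mol Al, 0.99831 mol O.
SiO2: 46.73/60.083 = 0.77776 mol → 0.77776 mol Si, 1.55552 mol O.
Total oxygen = 2.88834 mol. Normalization factor = 8/2.88834 = 2.76976.
Na per 8 O = 0.05808 × 2.76976 = 0.161.

0.161 Na apfu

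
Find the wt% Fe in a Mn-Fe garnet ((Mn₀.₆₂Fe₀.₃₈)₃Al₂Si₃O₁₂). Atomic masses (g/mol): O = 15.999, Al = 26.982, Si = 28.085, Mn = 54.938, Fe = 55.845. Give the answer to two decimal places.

12.83 wt%

Formula mass = 1.86×54.938 + 1.14×55.845 + 2×26.982 + 3×28.085 + 12×15.999 = 496.055 g/mol, of which 63.663 g is Fe.
So Fe makes up 63.663/496.055 = 0.1283 of the mass, i.e. 12.83%.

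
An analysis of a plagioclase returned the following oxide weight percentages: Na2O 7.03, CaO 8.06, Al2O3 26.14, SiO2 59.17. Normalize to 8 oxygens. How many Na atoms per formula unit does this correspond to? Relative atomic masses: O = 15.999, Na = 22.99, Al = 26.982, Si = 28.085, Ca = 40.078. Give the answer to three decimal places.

0.606 Na apfu

7.03 wt% Na2O ÷ 61.979 g/mol = 0.11343 mol, giving 0.22686 Na and 0.11343 O.
8.06 wt% CaO ÷ 56.077 g/mol = 0.14373 mol, giving 0.14373 Ca and 0.14373 O.
26.14 wt% Al2O3 ÷ 101.961 g/mol = 0.25637 mol, giving 0.51274 Al and 0.76911 O.
59.17 wt% SiO2 ÷ 60.083 g/mol = 0.98480 mol, giving 0.98480 Si and 1.96960 O.
Oxygen sums to 2.99587; scaling by 8/2.99587 = 2.67034 puts the formula on 8 O.
Na: 0.22686 × 2.67034 = 0.606 atoms per formula unit.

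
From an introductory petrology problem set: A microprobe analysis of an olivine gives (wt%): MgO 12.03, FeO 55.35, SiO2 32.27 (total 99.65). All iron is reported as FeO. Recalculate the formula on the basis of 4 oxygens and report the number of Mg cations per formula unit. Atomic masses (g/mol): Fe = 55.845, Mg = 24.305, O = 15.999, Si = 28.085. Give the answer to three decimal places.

0.557 Mg apfu

12.03 wt% MgO ÷ 40.304 g/mol = 0.29848 mol, giving 0.29848 Mg and 0.29848 O.
55.35 wt% FeO ÷ 71.844 g/mol = 0.77042 mol, giving 0.77042 Fe and 0.77042 O.
32.27 wt% SiO2 ÷ 60.083 g/mol = 0.53709 mol, giving 0.53709 Si and 1.07418 O.
Oxygen sums to 2.14308; scaling by 4/2.14308 = 1.86647 puts the formula on 4 O.
Mg: 0.29848 × 1.86647 = 0.557 atoms per formula unit.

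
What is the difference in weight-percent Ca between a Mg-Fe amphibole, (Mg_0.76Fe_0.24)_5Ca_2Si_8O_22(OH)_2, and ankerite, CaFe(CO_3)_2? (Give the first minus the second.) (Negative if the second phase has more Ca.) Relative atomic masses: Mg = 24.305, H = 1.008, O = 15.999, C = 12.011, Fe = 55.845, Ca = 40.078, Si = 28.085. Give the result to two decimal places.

-9.13 percentage points

First mineral: 80.156 g Ca in 850.201 g formula = 9.43 wt% Ca.
Second mineral: 40.078 g Ca in 215.939 g formula = 18.56 wt% Ca.
9.43% − 18.56% gives a difference of -9.13 percentage points.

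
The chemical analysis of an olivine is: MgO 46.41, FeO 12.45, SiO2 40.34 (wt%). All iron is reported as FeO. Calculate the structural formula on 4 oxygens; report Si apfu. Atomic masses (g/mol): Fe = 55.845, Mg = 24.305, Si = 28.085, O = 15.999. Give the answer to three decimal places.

MgO (M=40.304): mol = 1.15150; Mg = 1.15150, O = 1.15150.
FeO (M=71.844): mol = 0.17329; Fe = 0.17329, O = 0.17329.
SiO2 (M=60.083): mol = 0.67140; Si = 0.67140, O = 1.34280.
ΣO = 2.66759; factor = 4/ΣO = 1.49948.
Si apfu = 0.67140 × 1.49948 = 1.007.

1.007 Si apfu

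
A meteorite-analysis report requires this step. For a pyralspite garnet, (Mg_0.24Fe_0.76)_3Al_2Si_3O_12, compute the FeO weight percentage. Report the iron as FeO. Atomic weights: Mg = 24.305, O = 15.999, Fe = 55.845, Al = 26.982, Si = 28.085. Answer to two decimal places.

Molar mass of (Mg_0.24Fe_0.76)_3Al_2Si_3O_12 = 0.72·24.305 + 2.28·55.845 + 2·26.982 + 3·28.085 + 12·15.999 = 475.033 g/mol.
Each formula unit contains 2.28 Fe, equivalent to 2.28/1 = 2.2800 mol FeO.
M(FeO) = 1×55.845 + 1×15.999 = 71.844 g/mol.
Mass of FeO per formula unit = 2.2800 × 71.844 = 163.804 g.
FeO wt% = 163.804 / 475.033 × 100 = 34.48%.

34.48 wt%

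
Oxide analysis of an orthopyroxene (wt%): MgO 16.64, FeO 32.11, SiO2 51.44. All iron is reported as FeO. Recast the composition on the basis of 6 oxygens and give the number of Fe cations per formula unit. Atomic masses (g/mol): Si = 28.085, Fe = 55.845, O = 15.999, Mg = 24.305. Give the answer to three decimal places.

MgO: 16.64/40.304 = 0.41286 mol → 0.41286 mol Mg, 0.41286 mol O.
FeO: 32.11/71.844 = 0.44694 mol → 0.44694 mol Fe, 0.44694 mol O.
SiO2: 51.44/60.083 = 0.85615 mol → 0.85615 mol Si, 1.71230 mol O.
Total oxygen = 2.57210 mol. Normalization factor = 6/2.57210 = 2.33272.
Fe per 6 O = 0.44694 × 2.33272 = 1.043.

1.043 Fe apfu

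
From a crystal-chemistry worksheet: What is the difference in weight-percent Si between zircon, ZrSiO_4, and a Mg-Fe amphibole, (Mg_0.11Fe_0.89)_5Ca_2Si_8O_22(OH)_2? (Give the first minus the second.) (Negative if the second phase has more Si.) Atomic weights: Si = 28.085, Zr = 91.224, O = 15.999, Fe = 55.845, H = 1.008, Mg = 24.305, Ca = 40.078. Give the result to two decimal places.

-8.26 percentage points

M(ZrSiO_4) = 183.305 g/mol, so wt% Si = 28.085/183.305 × 100 = 15.32%.
M((Mg_0.11Fe_0.89)_5Ca_2Si_8O_22(OH)_2) = 952.706 g/mol, so wt% Si = 224.680/952.706 × 100 = 23.58%.
15.32 − 23.58 = -8.26 pp.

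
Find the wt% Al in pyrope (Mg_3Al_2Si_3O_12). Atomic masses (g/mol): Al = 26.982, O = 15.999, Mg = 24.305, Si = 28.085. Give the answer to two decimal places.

13.39 weight percent

Molar mass of Mg_3Al_2Si_3O_12: 3*24.305 + 2*26.982 + 3*28.085 + 12*15.999 = 403.122 g/mol.
Mass of Al per formula unit: 2 × 26.982 = 53.964 g.
Weight fraction Al = 53.964 / 403.122 = 0.1339.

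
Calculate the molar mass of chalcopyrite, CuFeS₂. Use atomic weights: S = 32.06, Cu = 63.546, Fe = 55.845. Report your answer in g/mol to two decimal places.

Cu: 1 × 63.546 = 63.5460
Fe: 1 × 55.845 = 55.8450
S: 2 × 32.06 = 64.1200
Summing the contributions gives the formula mass.

183.51 g/mol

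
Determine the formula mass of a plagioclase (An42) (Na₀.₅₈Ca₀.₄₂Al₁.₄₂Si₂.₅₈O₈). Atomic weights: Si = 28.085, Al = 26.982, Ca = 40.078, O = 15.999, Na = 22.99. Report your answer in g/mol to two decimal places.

268.93 g/mol

The formula mass is the sum 0.58×22.99 + 0.42×40.078 + 1.42×26.982 + 2.58×28.085 + 8×15.999.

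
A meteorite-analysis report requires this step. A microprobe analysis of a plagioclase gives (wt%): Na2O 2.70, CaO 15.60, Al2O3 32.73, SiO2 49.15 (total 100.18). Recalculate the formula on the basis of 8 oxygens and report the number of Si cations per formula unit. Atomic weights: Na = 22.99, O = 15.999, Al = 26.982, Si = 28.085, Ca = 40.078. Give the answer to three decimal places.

2.70 wt% Na2O ÷ 61.979 g/mol = 0.04356 mol, giving 0.08712 Na and 0.04356 O.
15.60 wt% CaO ÷ 56.077 g/mol = 0.27819 mol, giving 0.27819 Ca and 0.27819 O.
32.73 wt% Al2O3 ÷ 101.961 g/mol = 0.32101 mol, giving 0.64202 Al and 0.96303 O.
49.15 wt% SiO2 ÷ 60.083 g/mol = 0.81804 mol, giving 0.81804 Si and 1.63608 O.
Oxygen sums to 2.92086; scaling by 8/2.92086 = 2.73892 puts the formula on 8 O.
Si: 0.81804 × 2.73892 = 2.241 atoms per formula unit.

2.241 Si apfu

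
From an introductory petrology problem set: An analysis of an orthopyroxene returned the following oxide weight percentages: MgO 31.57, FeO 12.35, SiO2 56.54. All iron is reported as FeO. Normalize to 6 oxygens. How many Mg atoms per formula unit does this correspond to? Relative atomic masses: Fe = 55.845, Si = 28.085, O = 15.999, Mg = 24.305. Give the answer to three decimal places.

MgO (M=40.304): mol = 0.78330; Mg = 0.78330, O = 0.78330.
FeO (M=71.844): mol = 0.17190; Fe = 0.17190, O = 0.17190.
SiO2 (M=60.083): mol = 0.94103; Si = 0.94103, O = 1.88206.
ΣO = 2.83726; factor = 6/ΣO = 2.11472.
Mg apfu = 0.78330 × 2.11472 = 1.656.

1.656 Mg apfu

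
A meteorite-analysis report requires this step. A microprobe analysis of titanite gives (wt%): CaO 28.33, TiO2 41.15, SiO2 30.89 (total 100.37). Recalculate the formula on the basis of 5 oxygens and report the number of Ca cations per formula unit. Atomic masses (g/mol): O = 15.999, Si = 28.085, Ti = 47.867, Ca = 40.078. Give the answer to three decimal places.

28.33 wt% CaO ÷ 56.077 g/mol = 0.50520 mol, giving 0.50520 Ca and 0.50520 O.
41.15 wt% TiO2 ÷ 79.865 g/mol = 0.51524 mol, giving 0.51524 Ti and 1.03048 O.
30.89 wt% SiO2 ÷ 60.083 g/mol = 0.51412 mol, giving 0.51412 Si and 1.02824 O.
Oxygen sums to 2.56392; scaling by 5/2.56392 = 1.95014 puts the formula on 5 O.
Ca: 0.50520 × 1.95014 = 0.985 atoms per formula unit.

0.985 Ca apfu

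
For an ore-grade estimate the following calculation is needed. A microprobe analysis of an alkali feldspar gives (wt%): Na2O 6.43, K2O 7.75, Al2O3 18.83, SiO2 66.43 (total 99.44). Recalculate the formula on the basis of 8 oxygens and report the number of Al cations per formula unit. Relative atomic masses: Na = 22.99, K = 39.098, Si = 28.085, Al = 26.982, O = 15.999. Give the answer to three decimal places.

Na2O (M=61.979): mol = 0.10374; Na = 0.20748, O = 0.10374.
K2O (M=94.195): mol = 0.08228; K = 0.16456, O = 0.08228.
Al2O3 (M=101.961): mol = 0.18468; Al = 0.36936, O = 0.55404.
SiO2 (M=60.083): mol = 1.10564; Si = 1.10564, O = 2.21128.
ΣO = 2.95134; factor = 8/ΣO = 2.71063.
Al apfu = 0.36936 × 2.71063 = 1.001.

1.001 Al apfu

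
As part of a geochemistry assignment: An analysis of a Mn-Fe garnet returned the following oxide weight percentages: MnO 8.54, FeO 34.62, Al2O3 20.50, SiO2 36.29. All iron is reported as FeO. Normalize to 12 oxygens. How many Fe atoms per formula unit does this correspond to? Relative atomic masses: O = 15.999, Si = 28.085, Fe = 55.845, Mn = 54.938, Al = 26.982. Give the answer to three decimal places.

8.54 wt% MnO ÷ 70.937 g/mol = 0.12039 mol, giving 0.12039 Mn and 0.12039 O.
34.62 wt% FeO ÷ 71.844 g/mol = 0.48188 mol, giving 0.48188 Fe and 0.48188 O.
20.50 wt% Al2O3 ÷ 101.961 g/mol = 0.20106 mol, giving 0.40212 Al and 0.60318 O.
36.29 wt% SiO2 ÷ 60.083 g/mol = 0.60400 mol, giving 0.60400 Si and 1.20800 O.
Oxygen sums to 2.41345; scaling by 12/2.41345 = 4.97214 puts the formula on 12 O.
Fe: 0.48188 × 4.97214 = 2.396 atoms per formula unit.

2.396 Fe apfu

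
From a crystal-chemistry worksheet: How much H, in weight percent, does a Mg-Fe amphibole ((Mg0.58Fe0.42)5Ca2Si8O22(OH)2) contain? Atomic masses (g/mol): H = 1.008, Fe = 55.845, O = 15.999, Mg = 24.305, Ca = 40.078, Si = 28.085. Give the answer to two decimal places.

Molar mass of (Mg0.58Fe0.42)5Ca2Si8O22(OH)2: 2.90×24.305 + 2.10×55.845 + 2×40.078 + 8×28.085 + 24×15.999 + 2×1.008 = 878.587 g/mol.
Mass of H per formula unit: 2 × 1.008 = 2.016 g.
Weight fraction H = 2.016 / 878.587 = 0.0023.

0.23 weight percent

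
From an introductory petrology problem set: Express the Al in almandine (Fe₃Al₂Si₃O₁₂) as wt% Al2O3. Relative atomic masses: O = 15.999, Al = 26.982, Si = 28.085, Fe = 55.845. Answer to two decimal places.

20.48 wt%

Formula mass = 497.742 g/mol.
2 Al → 1.0000 mol Al2O3 per formula unit; M(Al2O3) = 101.961, so Al2O3 mass = 101.961 g.
101.961/497.742 × 100 = 20.48 wt%.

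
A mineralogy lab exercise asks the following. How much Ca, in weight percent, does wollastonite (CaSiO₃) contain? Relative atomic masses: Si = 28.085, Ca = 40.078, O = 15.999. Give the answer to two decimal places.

M(CaSiO₃) = 116.160 g/mol.
Ca contributes 1 × 40.078 = 40.078 g per mole.
40.078/116.160 = 0.3450 → 34.50%.

34.50 weight percent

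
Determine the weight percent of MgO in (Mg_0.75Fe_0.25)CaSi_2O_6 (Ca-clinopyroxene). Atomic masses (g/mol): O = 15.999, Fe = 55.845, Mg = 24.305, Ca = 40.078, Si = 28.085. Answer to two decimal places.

13.47 wt%

M((Mg_0.75Fe_0.25)CaSi_2O_6) = 224.432 g/mol; M(MgO) = 40.304 g/mol.
Moles MgO per formula unit = 0.75 Mg ÷ 1 = 0.7500.
MgO fraction = (0.7500 × 40.304) / 224.432 = 30.228/224.432 = 0.1347.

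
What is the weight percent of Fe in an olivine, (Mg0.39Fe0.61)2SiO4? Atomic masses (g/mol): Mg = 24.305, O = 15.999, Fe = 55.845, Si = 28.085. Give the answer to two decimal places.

38.03 wt%

Molar mass of (Mg0.39Fe0.61)2SiO4: 0.78*24.305 + 1.22*55.845 + 1*28.085 + 4*15.999 = 179.170 g/mol.
Mass of Fe per formula unit: 1.22 × 55.845 = 68.131 g.
Weight fraction Fe = 68.131 / 179.170 = 0.3803.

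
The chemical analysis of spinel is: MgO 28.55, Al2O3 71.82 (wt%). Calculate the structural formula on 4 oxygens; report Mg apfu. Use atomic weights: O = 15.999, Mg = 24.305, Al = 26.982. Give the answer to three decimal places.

MgO: 28.55/40.304 = 0.70837 mol → 0.70837 mol Mg, 0.70837 mol O.
Al2O3: 71.82/101.961 = 0.70439 mol → 1.40878 mol Al, 2.11317 mol O.
Total oxygen = 2.82154 mol. Normalization factor = 4/2.82154 = 1.41767.
Mg per 4 O = 0.70837 × 1.41767 = 1.004.

1.004 Mg apfu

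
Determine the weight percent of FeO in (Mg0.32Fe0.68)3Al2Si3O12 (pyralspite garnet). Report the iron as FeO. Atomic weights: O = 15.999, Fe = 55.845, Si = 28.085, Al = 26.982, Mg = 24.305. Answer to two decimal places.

Molar mass of (Mg0.32Fe0.68)3Al2Si3O12 = 0.96*24.305 + 2.04*55.845 + 2*26.982 + 3*28.085 + 12*15.999 = 467.464 g/mol.
Each formula unit contains 2.04 Fe, equivalent to 2.04/1 = 2.0400 mol FeO.
M(FeO) = 1×55.845 + 1×15.999 = 71.844 g/mol.
Mass of FeO per formula unit = 2.0400 × 71.844 = 146.562 g.
FeO wt% = 146.562 / 467.464 × 100 = 31.35%.

31.35 wt%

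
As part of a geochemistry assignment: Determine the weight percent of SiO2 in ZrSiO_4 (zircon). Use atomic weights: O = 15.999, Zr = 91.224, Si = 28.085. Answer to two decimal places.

32.78 wt%

M(ZrSiO_4) = 183.305 g/mol; M(SiO2) = 60.083 g/mol.
Moles SiO2 per formula unit = 1 Si ÷ 1 = 1.0000.
SiO2 fraction = (1.0000 × 60.083) / 183.305 = 60.083/183.305 = 0.3278.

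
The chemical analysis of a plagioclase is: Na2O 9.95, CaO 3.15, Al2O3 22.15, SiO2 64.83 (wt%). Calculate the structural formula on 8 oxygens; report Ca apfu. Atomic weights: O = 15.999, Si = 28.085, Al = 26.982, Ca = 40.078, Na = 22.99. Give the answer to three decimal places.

0.148 Ca apfu

9.95 wt% Na2O ÷ 61.979 g/mol = 0.16054 mol, giving 0.32108 Na and 0.16054 O.
3.15 wt% CaO ÷ 56.077 g/mol = 0.05617 mol, giving 0.05617 Ca and 0.05617 O.
22.15 wt% Al2O3 ÷ 101.961 g/mol = 0.21724 mol, giving 0.43448 Al and 0.65172 O.
64.83 wt% SiO2 ÷ 60.083 g/mol = 1.07901 mol, giving 1.07901 Si and 2.15802 O.
Oxygen sums to 3.02645; scaling by 8/3.02645 = 2.64336 puts the formula on 8 O.
Ca: 0.05617 × 2.64336 = 0.148 atoms per formula unit.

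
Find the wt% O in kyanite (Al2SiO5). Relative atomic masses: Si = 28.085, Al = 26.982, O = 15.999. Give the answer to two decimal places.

49.37 mass %

M(Al2SiO5) = 162.044 g/mol.
O contributes 5 × 15.999 = 79.995 g per mole.
79.995/162.044 = 0.4937 → 49.37%.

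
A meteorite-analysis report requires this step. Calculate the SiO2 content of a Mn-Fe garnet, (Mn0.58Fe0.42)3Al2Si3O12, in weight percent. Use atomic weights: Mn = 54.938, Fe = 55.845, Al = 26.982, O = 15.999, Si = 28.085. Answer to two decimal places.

M((Mn0.58Fe0.42)3Al2Si3O12) = 496.164 g/mol; M(SiO2) = 60.083 g/mol.
Moles SiO2 per formula unit = 3 Si ÷ 1 = 3.0000.
SiO2 fraction = (3.0000 × 60.083) / 496.164 = 180.249/496.164 = 0.3633.

36.33 wt%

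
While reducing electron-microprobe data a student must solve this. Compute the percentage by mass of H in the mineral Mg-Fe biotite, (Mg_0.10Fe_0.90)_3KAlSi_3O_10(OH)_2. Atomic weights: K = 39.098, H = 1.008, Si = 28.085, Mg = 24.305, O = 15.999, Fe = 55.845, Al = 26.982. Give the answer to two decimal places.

Molar mass of (Mg_0.10Fe_0.90)_3KAlSi_3O_10(OH)_2: 0.30·24.305 + 2.70·55.845 + 1·39.098 + 1·26.982 + 3·28.085 + 12·15.999 + 2·1.008 = 502.412 g/mol.
Mass of H per formula unit: 2 × 1.008 = 2.016 g.
Weight fraction H = 2.016 / 502.412 = 0.0040.

0.40 wt%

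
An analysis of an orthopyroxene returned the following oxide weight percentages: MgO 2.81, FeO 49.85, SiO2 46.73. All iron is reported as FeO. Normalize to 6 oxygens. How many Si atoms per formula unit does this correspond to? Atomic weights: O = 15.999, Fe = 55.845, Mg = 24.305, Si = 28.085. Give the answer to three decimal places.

2.81 wt% MgO ÷ 40.304 g/mol = 0.06972 mol, giving 0.06972 Mg and 0.06972 O.
49.85 wt% FeO ÷ 71.844 g/mol = 0.69386 mol, giving 0.69386 Fe and 0.69386 O.
46.73 wt% SiO2 ÷ 60.083 g/mol = 0.77776 mol, giving 0.77776 Si and 1.55552 O.
Oxygen sums to 2.31910; scaling by 6/2.31910 = 2.58721 puts the formula on 6 O.
Si: 0.77776 × 2.58721 = 2.012 atoms per formula unit.

2.012 Si apfu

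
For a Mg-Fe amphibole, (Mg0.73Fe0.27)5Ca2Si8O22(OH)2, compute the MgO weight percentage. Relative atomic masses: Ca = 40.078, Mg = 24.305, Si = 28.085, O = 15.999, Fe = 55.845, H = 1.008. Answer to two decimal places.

Formula mass = 854.932 g/mol.
3.65 Mg → 3.6500 mol MgO per formula unit; M(MgO) = 40.304, so MgO mass = 147.110 g.
147.110/854.932 × 100 = 17.21 wt%.

17.21 wt%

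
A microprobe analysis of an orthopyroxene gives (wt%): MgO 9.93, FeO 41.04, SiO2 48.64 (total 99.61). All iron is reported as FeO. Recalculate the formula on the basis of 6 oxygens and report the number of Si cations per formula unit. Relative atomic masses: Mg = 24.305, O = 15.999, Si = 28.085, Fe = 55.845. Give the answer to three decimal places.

1.993 Si apfu

MgO (M=40.304): mol = 0.24638; Mg = 0.24638, O = 0.24638.
FeO (M=71.844): mol = 0.57124; Fe = 0.57124, O = 0.57124.
SiO2 (M=60.083): mol = 0.80955; Si = 0.80955, O = 1.61910.
ΣO = 2.43672; factor = 6/ΣO = 2.46233.
Si apfu = 0.80955 × 2.46233 = 1.993.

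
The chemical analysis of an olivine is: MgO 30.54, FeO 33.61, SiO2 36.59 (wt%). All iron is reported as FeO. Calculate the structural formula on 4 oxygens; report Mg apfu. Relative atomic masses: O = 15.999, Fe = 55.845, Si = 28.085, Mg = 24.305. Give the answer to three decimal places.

1.240 Mg apfu

MgO (M=40.304): mol = 0.75774; Mg = 0.75774, O = 0.75774.
FeO (M=71.844): mol = 0.46782; Fe = 0.46782, O = 0.46782.
SiO2 (M=60.083): mol = 0.60899; Si = 0.60899, O = 1.21798.
ΣO = 2.44354; factor = 4/ΣO = 1.63697.
Mg apfu = 0.75774 × 1.63697 = 1.240.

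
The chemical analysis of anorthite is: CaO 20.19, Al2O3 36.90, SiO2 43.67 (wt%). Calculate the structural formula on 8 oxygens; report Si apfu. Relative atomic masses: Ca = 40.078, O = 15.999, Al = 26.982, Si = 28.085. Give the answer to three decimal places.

CaO: 20.19/56.077 = 0.36004 mol → 0.36004 mol Ca, 0.36004 mol O.
Al2O3: 36.90/101.961 = 0.36190 mol → 0.72380 mol Al, 1.08570 mol O.
SiO2: 43.67/60.083 = 0.72683 mol → 0.72683 mol Si, 1.45366 mol O.
Total oxygen = 2.89940 mol. Normalization factor = 8/2.89940 = 2.75919.
Si per 8 O = 0.72683 × 2.75919 = 2.005.

2.005 Si apfu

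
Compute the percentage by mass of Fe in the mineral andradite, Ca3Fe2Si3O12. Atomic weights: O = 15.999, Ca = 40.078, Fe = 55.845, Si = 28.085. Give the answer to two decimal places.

Molar mass of Ca3Fe2Si3O12: 3*40.078 + 2*55.845 + 3*28.085 + 12*15.999 = 508.167 g/mol.
Mass of Fe per formula unit: 2 × 55.845 = 111.690 g.
Weight fraction Fe = 111.690 / 508.167 = 0.2198.

21.98 mass %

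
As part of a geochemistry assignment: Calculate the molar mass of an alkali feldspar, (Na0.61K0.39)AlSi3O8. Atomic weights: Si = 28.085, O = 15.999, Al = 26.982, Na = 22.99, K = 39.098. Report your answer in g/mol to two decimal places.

Na: 0.61 × 22.99 = 14.0239
K: 0.39 × 39.098 = 15.2482
Al: 1 × 26.982 = 26.9820
Si: 3 × 28.085 = 84.2550
O: 8 × 15.999 = 127.9920
Summing the contributions gives the formula mass.

268.50 g/mol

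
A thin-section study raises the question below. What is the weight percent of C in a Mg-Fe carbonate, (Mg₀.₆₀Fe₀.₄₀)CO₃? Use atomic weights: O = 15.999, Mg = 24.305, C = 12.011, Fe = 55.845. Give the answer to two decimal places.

Formula mass = 0.60·24.305 + 0.40·55.845 + 1·12.011 + 3·15.999 = 96.929 g/mol, of which 12.011 g is C.
So C makes up 12.011/96.929 = 0.1239 of the mass, i.e. 12.39%.

12.39 wt%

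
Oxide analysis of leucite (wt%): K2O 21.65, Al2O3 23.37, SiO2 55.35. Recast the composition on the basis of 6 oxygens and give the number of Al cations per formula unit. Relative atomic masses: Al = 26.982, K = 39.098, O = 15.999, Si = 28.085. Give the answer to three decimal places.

0.997 Al apfu

K2O: 21.65/94.195 = 0.22984 mol → 0.45968 mol K, 0.22984 mol O.
Al2O3: 23.37/101.961 = 0.22921 mol → 0.45842 mol Al, 0.68763 mol O.
SiO2: 55.35/60.083 = 0.92123 mol → 0.92123 mol Si, 1.84246 mol O.
Total oxygen = 2.75993 mol. Normalization factor = 6/2.75993 = 2.17397.
Al per 6 O = 0.45842 × 2.17397 = 0.997.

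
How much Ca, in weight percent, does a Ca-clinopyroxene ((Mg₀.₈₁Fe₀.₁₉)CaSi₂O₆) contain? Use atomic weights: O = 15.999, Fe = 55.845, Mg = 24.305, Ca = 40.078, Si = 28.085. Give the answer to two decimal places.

18.01 weight percent

Formula mass = 0.81·24.305 + 0.19·55.845 + 1·40.078 + 2·28.085 + 6·15.999 = 222.540 g/mol, of which 40.078 g is Ca.
So Ca makes up 40.078/222.540 = 0.1801 of the mass, i.e. 18.01%.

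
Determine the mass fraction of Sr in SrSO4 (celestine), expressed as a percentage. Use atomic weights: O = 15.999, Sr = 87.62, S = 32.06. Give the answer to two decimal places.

47.70 weight percent

M(SrSO4) = 183.676 g/mol.
Sr contributes 1 × 87.62 = 87.620 g per mole.
87.620/183.676 = 0.4770 → 47.70%.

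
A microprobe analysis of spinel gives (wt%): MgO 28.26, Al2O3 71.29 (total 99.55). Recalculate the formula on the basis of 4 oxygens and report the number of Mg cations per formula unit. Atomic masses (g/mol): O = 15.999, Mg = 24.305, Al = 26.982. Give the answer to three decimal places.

1.002 Mg apfu

28.26 wt% MgO ÷ 40.304 g/mol = 0.70117 mol, giving 0.70117 Mg and 0.70117 O.
71.29 wt% Al2O3 ÷ 101.961 g/mol = 0.69919 mol, giving 1.39838 Al and 2.09757 O.
Oxygen sums to 2.79874; scaling by 4/2.79874 = 1.42921 puts the formula on 4 O.
Mg: 0.70117 × 1.42921 = 1.002 atoms per formula unit.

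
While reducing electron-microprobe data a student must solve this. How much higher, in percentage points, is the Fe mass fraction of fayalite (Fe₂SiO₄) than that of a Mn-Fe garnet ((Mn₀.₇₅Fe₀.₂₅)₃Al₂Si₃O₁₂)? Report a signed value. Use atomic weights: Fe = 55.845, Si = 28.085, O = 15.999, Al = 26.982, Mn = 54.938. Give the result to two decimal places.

First mineral: 111.690 g Fe in 203.771 g formula = 54.81 wt% Fe.
Second mineral: 41.884 g Fe in 495.701 g formula = 8.45 wt% Fe.
54.81% − 8.45% gives a difference of 46.36 percentage points.

46.36 percentage points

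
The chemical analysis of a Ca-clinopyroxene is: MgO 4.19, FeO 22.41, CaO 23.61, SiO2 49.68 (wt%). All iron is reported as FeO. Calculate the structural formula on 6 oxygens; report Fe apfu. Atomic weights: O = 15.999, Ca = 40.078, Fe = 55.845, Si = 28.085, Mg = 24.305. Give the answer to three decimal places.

0.751 Fe apfu

MgO: 4.19/40.304 = 0.10396 mol → 0.10396 mol Mg, 0.10396 mol O.
FeO: 22.41/71.844 = 0.31193 mol → 0.31193 mol Fe, 0.31193 mol O.
CaO: 23.61/56.077 = 0.42103 mol → 0.42103 mol Ca, 0.42103 mol O.
SiO2: 49.68/60.083 = 0.82686 mol → 0.82686 mol Si, 1.65372 mol O.
Total oxygen = 2.49064 mol. Normalization factor = 6/2.49064 = 2.40902.
Fe per 6 O = 0.31193 × 2.40902 = 0.751.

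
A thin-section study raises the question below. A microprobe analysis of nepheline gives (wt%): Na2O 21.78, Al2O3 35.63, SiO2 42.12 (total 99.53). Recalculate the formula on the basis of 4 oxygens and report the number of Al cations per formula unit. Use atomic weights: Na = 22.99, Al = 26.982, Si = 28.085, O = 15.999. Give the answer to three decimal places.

Na2O (M=61.979): mol = 0.35141; Na = 0.70282, O = 0.35141.
Al2O3 (M=101.961): mol = 0.34945; Al = 0.69890, O = 1.04835.
SiO2 (M=60.083): mol = 0.70103; Si = 0.70103, O = 1.40206.
ΣO = 2.80182; factor = 4/ΣO = 1.42764.
Al apfu = 0.69890 × 1.42764 = 0.998.

0.998 Al apfu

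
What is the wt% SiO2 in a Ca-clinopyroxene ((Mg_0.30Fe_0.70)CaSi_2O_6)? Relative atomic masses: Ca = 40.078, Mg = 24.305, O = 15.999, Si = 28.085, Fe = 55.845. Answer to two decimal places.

Formula mass = 238.625 g/mol.
2 Si → 2.0000 mol SiO2 per formula unit; M(SiO2) = 60.083, so SiO2 mass = 120.166 g.
120.166/238.625 × 100 = 50.36 wt%.

50.36 wt%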